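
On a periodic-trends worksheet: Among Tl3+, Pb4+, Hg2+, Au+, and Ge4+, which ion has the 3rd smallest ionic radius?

Tl3+

Tabulating Z and e⁻: Ge4+ has 28 e⁻ (Z=32), Pb4+ has 78 e⁻ (Z=82), Tl3+ has 78 e⁻ (Z=81), Hg2+ has 78 e⁻ (Z=80), Au+ has 78 e⁻ (Z=79). Ge4+ < Pb4+ (same group, period 4 vs 6); Pb4+ < Tl3+ (isoelectronic, higher Z=82 is smaller); Tl3+ < Hg2+ (isoelectronic, higher Z=81 is smaller); Hg2+ < Au+ (isoelectronic, higher Z=80 is smaller).
That gives Ge4+ < Pb4+ < Tl3+ < Hg2+ < Au+. From the smallest end, number 3 is Tl3+.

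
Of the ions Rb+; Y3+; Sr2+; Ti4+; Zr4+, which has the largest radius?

First list Z and electron count for each: Ti4+: 18 e⁻, Z=22, Zr4+: 36 e⁻, Z=40, Y3+: 36 e⁻, Z=39, Sr2+: 36 e⁻, Z=38, Rb+: 36 e⁻, Z=37. Ti4+ < Zr4+ (same group, period 4 vs 5); Zr4+ < Y3+ (both 36 e⁻, Z=40>39); Y3+ < Sr2+ (isoelectronic, higher Z=39 is smaller); Sr2+ < Rb+ (both 36 e⁻, Z=38>37).

Rb+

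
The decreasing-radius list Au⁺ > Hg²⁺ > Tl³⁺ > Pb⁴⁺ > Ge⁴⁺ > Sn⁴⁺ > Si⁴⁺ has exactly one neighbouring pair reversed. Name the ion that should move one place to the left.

The pair Ge⁴⁺, Sn⁴⁺ is the wrong way round — both in group 14 with the same charge; Ge⁴⁺ (period 4) has the smaller radius. All other adjacent pairs agree with periodic trends, so Sn⁴⁺ is the misplaced ion.

Sn⁴⁺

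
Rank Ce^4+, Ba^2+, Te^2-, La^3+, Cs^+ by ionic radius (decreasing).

These species are isoelectronic with 54 electrons. The only difference is the number of protons: Ce^4+ (Z=58), La^3+ (Z=57), Ba^2+ (Z=56), Cs^+ (Z=55), Te^2- (Z=52). The strongest nuclear pull (Ce^4+) gives the smallest ion.

Te^2- > Cs^+ > Ba^2+ > La^3+ > Ce^4+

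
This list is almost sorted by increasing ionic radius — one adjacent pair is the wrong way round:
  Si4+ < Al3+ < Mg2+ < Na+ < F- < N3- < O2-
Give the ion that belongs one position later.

N3-

The pair N3-, O2- is the wrong way round — both have 10 electrons but Z(O)=8 > Z(N)=7, so O2- should be the smaller of the two. All other adjacent pairs agree with periodic trends, so N3- is the misplaced ion.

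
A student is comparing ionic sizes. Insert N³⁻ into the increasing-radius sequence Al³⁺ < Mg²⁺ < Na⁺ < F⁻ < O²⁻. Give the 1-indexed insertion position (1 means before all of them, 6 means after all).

6

Isoelectronic series (10 e⁻ each). Size is set by nuclear charge: more protons means a smaller ion. Al³⁺ (Z=13), Mg²⁺ (Z=12), Na⁺ (Z=11), F⁻ (Z=9), O²⁻ (Z=8), N³⁻ (Z=7).
The complete sequence is Al³⁺ < Mg²⁺ < Na⁺ < F⁻ < O²⁻ < N³⁻. N³⁻ sits at position 6.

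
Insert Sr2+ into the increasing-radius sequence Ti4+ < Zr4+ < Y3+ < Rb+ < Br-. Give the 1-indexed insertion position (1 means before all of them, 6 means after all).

Electron counts and nuclear charges: Ti4+ (Z=22, 18 e⁻), Zr4+ (Z=40, 36 e⁻), Y3+ (Z=39, 36 e⁻), Sr2+ (Z=38, 36 e⁻), Rb+ (Z=37, 36 e⁻), Br- (Z=35, 36 e⁻). Ti4+ < Zr4+ (same group, 1 shell fewer); Zr4+ < Y3+ (isoelectronic, higher Z=40 is smaller); Y3+ < Sr2+ (isoelectronic, higher Z=39 is smaller); Sr2+ < Rb+ (isoelectronic, higher Z=38 is smaller); Rb+ < Br- (isoelectronic, higher Z=37 is smaller).
Merged order: Ti4+ < Zr4+ < Y3+ < Sr2+ < Rb+ < Br- — Sr2+ is number 4.

4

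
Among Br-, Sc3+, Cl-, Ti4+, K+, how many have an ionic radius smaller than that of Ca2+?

2

Work out protons and electrons: Ti4+ has 18 e⁻ (Z=22), Sc3+ has 18 e⁻ (Z=21), Ca2+ has 18 e⁻ (Z=20), K+ has 18 e⁻ (Z=19), Cl- has 18 e⁻ (Z=17), Br- has 36 e⁻ (Z=35). Ti4+ < Sc3+ (both 18 e⁻, Z=22>21); Sc3+ < Ca2+ (isoelectronic, higher Z=21 is smaller); Ca2+ < K+ (both 18 e⁻, Z=20>19); K+ < Cl- (isoelectronic, higher Z=19 is smaller); Cl- < Br- (same group, period 3 vs 4).
Relative to Ca2+, the ions that are smaller are Ti4+, Sc3+. So 2 are smaller.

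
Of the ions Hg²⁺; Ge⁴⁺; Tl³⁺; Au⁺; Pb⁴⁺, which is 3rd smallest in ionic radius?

Work out protons and electrons: Ge⁴⁺: 28 e⁻, Z=32, Pb⁴⁺: 78 e⁻, Z=82, Tl³⁺: 78 e⁻, Z=81, Hg²⁺: 78 e⁻, Z=80, Au⁺: 78 e⁻, Z=79. Ge⁴⁺ < Pb⁴⁺ (same group, 2 shells fewer); Pb⁴⁺ < Tl³⁺ (isoelectronic, higher Z=82 is smaller); Tl³⁺ < Hg²⁺ (both 78 e⁻, Z=81>80); Hg²⁺ < Au⁺ (both 78 e⁻, Z=80>79).
That gives Ge⁴⁺ < Pb⁴⁺ < Tl³⁺ < Hg²⁺ < Au⁺. From the smallest end, number 3 is Tl³⁺.

Tl³⁺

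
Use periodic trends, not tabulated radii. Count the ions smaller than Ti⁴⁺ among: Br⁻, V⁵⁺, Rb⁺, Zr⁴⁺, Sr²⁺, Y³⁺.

Electron counts and nuclear charges: V⁵⁺: 18 e⁻, Z=23, Ti⁴⁺: 18 e⁻, Z=22, Zr⁴⁺: 36 e⁻, Z=40, Y³⁺: 36 e⁻, Z=39, Sr²⁺: 36 e⁻, Z=38, Rb⁺: 36 e⁻, Z=37, Br⁻: 36 e⁻, Z=35. V⁵⁺ < Ti⁴⁺ (isoelectronic, higher Z=23 is smaller); Ti⁴⁺ < Zr⁴⁺ (same group, period 4 vs 5); Zr⁴⁺ < Y³⁺ (both 36 e⁻, Z=40>39); Y³⁺ < Sr²⁺ (isoelectronic, higher Z=39 is smaller); Sr²⁺ < Rb⁺ (isoelectronic, higher Z=38 is smaller); Rb⁺ < Br⁻ (both 36 e⁻, Z=37>35).
Ordering all of them (including Ti⁴⁺) by radius gives V⁵⁺ < Ti⁴⁺ < Zr⁴⁺ < Y³⁺ < Sr²⁺ < Rb⁺ < Br⁻. So 1 is smaller.

1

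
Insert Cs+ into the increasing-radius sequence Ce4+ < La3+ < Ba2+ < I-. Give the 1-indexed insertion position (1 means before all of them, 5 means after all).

4

Isoelectronic series (54 e⁻ each). Size is set by nuclear charge: more protons means a smaller ion. Ce4+ (Z=58), La3+ (Z=57), Ba2+ (Z=56), Cs+ (Z=55), I- (Z=53).
Putting Cs+ in gives Ce4+ < La3+ < Ba2+ < Cs+ < I-; it lands at slot 4.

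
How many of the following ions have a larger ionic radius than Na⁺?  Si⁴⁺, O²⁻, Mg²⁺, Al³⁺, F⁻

2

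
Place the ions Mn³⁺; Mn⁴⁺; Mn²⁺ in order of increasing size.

These are all Mn ions. Removing more electrons (higher positive charge) pulls the remaining electrons in closer, so Mn⁴⁺ is smallest and Mn²⁺ is largest.

Mn⁴⁺ < Mn³⁺ < Mn²⁺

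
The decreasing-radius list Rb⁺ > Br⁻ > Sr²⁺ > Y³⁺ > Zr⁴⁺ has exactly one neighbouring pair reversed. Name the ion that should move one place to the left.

Br⁻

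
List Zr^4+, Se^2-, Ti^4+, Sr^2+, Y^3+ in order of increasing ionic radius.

Ti^4+ < Zr^4+ < Y^3+ < Sr^2+ < Se^2-

First list Z and electron count for each: Ti^4+ (Z=22, 18 e⁻), Zr^4+ (Z=40, 36 e⁻), Y^3+ (Z=39, 36 e⁻), Sr^2+ (Z=38, 36 e⁻), Se^2- (Z=34, 36 e⁻). Ti^4+ < Zr^4+ (same group, 1 shell fewer); Zr^4+ < Y^3+ (isoelectronic, higher Z=40 is smaller); Y^3+ < Sr^2+ (isoelectronic, higher Z=39 is smaller); Sr^2+ < Se^2- (both 36 e⁻, Z=38>34).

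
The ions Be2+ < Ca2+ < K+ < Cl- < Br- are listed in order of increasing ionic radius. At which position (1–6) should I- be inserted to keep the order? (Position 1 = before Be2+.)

First list Z and electron count for each: Be2+: 2 e⁻, Z=4, Ca2+: 18 e⁻, Z=20, K+: 18 e⁻, Z=19, Cl-: 18 e⁻, Z=17, Br-: 36 e⁻, Z=35, I-: 54 e⁻, Z=53. Be2+ < Ca2+ (same group, 2 shells fewer); Ca2+ < K+ (isoelectronic, higher Z=20 is smaller); K+ < Cl- (both 18 e⁻, Z=19>17); Cl- < Br- (same group, period 3 vs 4); Br- < I- (same group, period 4 vs 5).
The complete sequence is Be2+ < Ca2+ < K+ < Cl- < Br- < I-. I- sits at position 6.

6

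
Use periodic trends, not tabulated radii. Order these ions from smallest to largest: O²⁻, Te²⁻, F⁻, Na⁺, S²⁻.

Electron counts and nuclear charges: Na⁺: 10 e⁻, Z=11, F⁻: 10 e⁻, Z=9, O²⁻: 10 e⁻, Z=8, S²⁻: 18 e⁻, Z=16, Te²⁻: 54 e⁻, Z=52. Na⁺ < F⁻ (isoelectronic, higher Z=11 is smaller); F⁻ < O²⁻ (both 10 e⁻, Z=9>8); O²⁻ < S²⁻ (same group, 1 shell fewer); S²⁻ < Te²⁻ (same group, 2 shells fewer).

Na⁺ < F⁻ < O²⁻ < S²⁻ < Te²⁻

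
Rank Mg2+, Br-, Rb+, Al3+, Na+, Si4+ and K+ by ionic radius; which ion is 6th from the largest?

Al3+

Work out protons and electrons: Si4+ (Z=14, 10 e⁻), Al3+ (Z=13, 10 e⁻), Mg2+ (Z=12, 10 e⁻), Na+ (Z=11, 10 e⁻), K+ (Z=19, 18 e⁻), Rb+ (Z=37, 36 e⁻), Br- (Z=35, 36 e⁻). Si4+ < Al3+ (both 10 e⁻, Z=14>13); Al3+ < Mg2+ (isoelectronic, higher Z=13 is smaller); Mg2+ < Na+ (both 10 e⁻, Z=12>11); Na+ < K+ (same group, 1 shell fewer); K+ < Rb+ (same group, period 4 vs 5); Rb+ < Br- (both 36 e⁻, Z=37>35).
That gives Si4+ < Al3+ < Mg2+ < Na+ < K+ < Rb+ < Br-. From the largest end, number 6 is Al3+.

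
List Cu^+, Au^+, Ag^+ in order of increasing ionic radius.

Cu^+ < Ag^+ < Au^+

These ions sit in one column with identical charge. Each step down the periodic table adds a principal shell, increasing the radius.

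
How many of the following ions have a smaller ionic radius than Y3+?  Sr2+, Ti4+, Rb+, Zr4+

2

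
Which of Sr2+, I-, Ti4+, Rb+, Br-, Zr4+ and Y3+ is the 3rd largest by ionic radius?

Work out protons and electrons: Ti4+ has 18 e⁻ (Z=22), Zr4+ has 36 e⁻ (Z=40), Y3+ has 36 e⁻ (Z=39), Sr2+ has 36 e⁻ (Z=38), Rb+ has 36 e⁻ (Z=37), Br- has 36 e⁻ (Z=35), I- has 54 e⁻ (Z=53). Ti4+ < Zr4+ (same group, period 4 vs 5); Zr4+ < Y3+ (both 36 e⁻, Z=40>39); Y3+ < Sr2+ (isoelectronic, higher Z=39 is smaller); Sr2+ < Rb+ (both 36 e⁻, Z=38>37); Rb+ < Br- (both 36 e⁻, Z=37>35); Br- < I- (same group, period 4 vs 5).
That gives Ti4+ < Zr4+ < Y3+ < Sr2+ < Rb+ < Br- < I-. From the largest end, number 3 is Rb+.

Rb+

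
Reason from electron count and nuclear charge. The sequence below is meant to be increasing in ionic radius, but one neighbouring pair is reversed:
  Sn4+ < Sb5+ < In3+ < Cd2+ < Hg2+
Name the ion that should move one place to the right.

Sn4+

Check each adjacent pair. Sn4+ and Sb5+ are reversed: they are isoelectronic (46 e⁻) and Sb has more protons than Sn (51 vs 50), making Sb5+ smaller. No other neighbouring pair contradicts the periodic trends, so Sn4+ is the ion listed too early.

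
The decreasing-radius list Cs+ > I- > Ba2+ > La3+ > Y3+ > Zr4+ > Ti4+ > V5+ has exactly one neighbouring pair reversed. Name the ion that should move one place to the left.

I-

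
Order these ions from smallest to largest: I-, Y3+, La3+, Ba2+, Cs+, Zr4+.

Electron counts and nuclear charges: Zr4+ (Z=40, 36 e⁻), Y3+ (Z=39, 36 e⁻), La3+ (Z=57, 54 e⁻), Ba2+ (Z=56, 54 e⁻), Cs+ (Z=55, 54 e⁻), I- (Z=53, 54 e⁻). Zr4+ < Y3+ (both 36 e⁻, Z=40>39); Y3+ < La3+ (same group, 1 shell fewer); La3+ < Ba2+ (isoelectronic, higher Z=57 is smaller); Ba2+ < Cs+ (both 54 e⁻, Z=56>55); Cs+ < I- (both 54 e⁻, Z=55>53).

Zr4+ < Y3+ < La3+ < Ba2+ < Cs+ < I-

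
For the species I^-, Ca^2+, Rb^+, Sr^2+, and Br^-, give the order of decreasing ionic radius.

I^- > Br^- > Rb^+ > Sr^2+ > Ca^2+

Tabulating Z and e⁻: Ca^2+ (Z=20, 18 e⁻), Sr^2+ (Z=38, 36 e⁻), Rb^+ (Z=37, 36 e⁻), Br^- (Z=35, 36 e⁻), I^- (Z=53, 54 e⁻). Ca^2+ < Sr^2+ (same group, 1 shell fewer); Sr^2+ < Rb^+ (isoelectronic, higher Z=38 is smaller); Rb^+ < Br^- (both 36 e⁻, Z=37>35); Br^- < I^- (same group, period 4 vs 5).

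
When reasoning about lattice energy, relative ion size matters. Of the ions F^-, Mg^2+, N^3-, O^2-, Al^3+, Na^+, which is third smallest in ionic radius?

Na^+

These species are isoelectronic with 10 electrons. The only difference is the number of protons: Al^3+ (Z=13), Mg^2+ (Z=12), Na^+ (Z=11), F^- (Z=9), O^2- (Z=8), N^3- (Z=7). The strongest nuclear pull (Al^3+) gives the smallest ion.
So the order is Al^3+ < Mg^2+ < Na^+ < F^- < O^2- < N^3-; the 3rd-smallest ion is Na^+.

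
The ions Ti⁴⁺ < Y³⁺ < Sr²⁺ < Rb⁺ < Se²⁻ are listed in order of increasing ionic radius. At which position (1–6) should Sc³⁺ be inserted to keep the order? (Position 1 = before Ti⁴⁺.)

2

First list Z and electron count for each: Ti⁴⁺: 18 e⁻, Z=22, Sc³⁺: 18 e⁻, Z=21, Y³⁺: 36 e⁻, Z=39, Sr²⁺: 36 e⁻, Z=38, Rb⁺: 36 e⁻, Z=37, Se²⁻: 36 e⁻, Z=34. Ti⁴⁺ < Sc³⁺ (isoelectronic, higher Z=22 is smaller); Sc³⁺ < Y³⁺ (same group, period 4 vs 5); Y³⁺ < Sr²⁺ (isoelectronic, higher Z=39 is smaller); Sr²⁺ < Rb⁺ (both 36 e⁻, Z=38>37); Rb⁺ < Se²⁻ (both 36 e⁻, Z=37>34).
Putting Sc³⁺ in gives Ti⁴⁺ < Sc³⁺ < Y³⁺ < Sr²⁺ < Rb⁺ < Se²⁻; it lands at slot 2.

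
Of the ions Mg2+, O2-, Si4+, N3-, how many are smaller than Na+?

All of these have 10 electrons (isoelectronic). With the same electron cloud, the ion with the most protons pulls it in tightest. Nuclear charges: Si4+ (Z=14), Mg2+ (Z=12), Na+ (Z=11), O2- (Z=8), N3- (Z=7). Highest Z is smallest.
Ordering all of them (including Na+) by radius gives Si4+ < Mg2+ < Na+ < O2- < N3-. Count: 2.

2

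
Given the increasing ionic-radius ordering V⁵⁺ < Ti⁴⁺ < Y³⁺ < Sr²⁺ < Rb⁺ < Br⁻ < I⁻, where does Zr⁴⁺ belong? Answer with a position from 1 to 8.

3

Work out protons and electrons: V⁵⁺ has 18 e⁻ (Z=23), Ti⁴⁺ has 18 e⁻ (Z=22), Zr⁴⁺ has 36 e⁻ (Z=40), Y³⁺ has 36 e⁻ (Z=39), Sr²⁺ has 36 e⁻ (Z=38), Rb⁺ has 36 e⁻ (Z=37), Br⁻ has 36 e⁻ (Z=35), I⁻ has 54 e⁻ (Z=53). V⁵⁺ < Ti⁴⁺ (both 18 e⁻, Z=23>22); Ti⁴⁺ < Zr⁴⁺ (same group, period 4 vs 5); Zr⁴⁺ < Y³⁺ (isoelectronic, higher Z=40 is smaller); Y³⁺ < Sr²⁺ (both 36 e⁻, Z=39>38); Sr²⁺ < Rb⁺ (both 36 e⁻, Z=38>37); Rb⁺ < Br⁻ (isoelectronic, higher Z=37 is smaller); Br⁻ < I⁻ (same group, 1 shell fewer).
The complete sequence is V⁵⁺ < Ti⁴⁺ < Zr⁴⁺ < Y³⁺ < Sr²⁺ < Rb⁺ < Br⁻ < I⁻. Zr⁴⁺ sits at position 3.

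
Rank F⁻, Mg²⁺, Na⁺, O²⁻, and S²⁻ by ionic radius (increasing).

Mg²⁺ < Na⁺ < F⁻ < O²⁻ < S²⁻

Tabulating Z and e⁻: Mg²⁺: 10 e⁻, Z=12, Na⁺: 10 e⁻, Z=11, F⁻: 10 e⁻, Z=9, O²⁻: 10 e⁻, Z=8, S²⁻: 18 e⁻, Z=16. Mg²⁺ < Na⁺ (both 10 e⁻, Z=12>11); Na⁺ < F⁻ (isoelectronic, higher Z=11 is smaller); F⁻ < O²⁻ (both 10 e⁻, Z=9>8); O²⁻ < S²⁻ (same group, 1 shell fewer).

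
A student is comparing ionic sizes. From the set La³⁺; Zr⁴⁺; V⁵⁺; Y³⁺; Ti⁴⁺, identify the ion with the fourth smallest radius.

Y³⁺

Work out protons and electrons: V⁵⁺ has 18 e⁻ (Z=23), Ti⁴⁺ has 18 e⁻ (Z=22), Zr⁴⁺ has 36 e⁻ (Z=40), Y³⁺ has 36 e⁻ (Z=39), La³⁺ has 54 e⁻ (Z=57). V⁵⁺ < Ti⁴⁺ (both 18 e⁻, Z=23>22); Ti⁴⁺ < Zr⁴⁺ (same group, period 4 vs 5); Zr⁴⁺ < Y³⁺ (both 36 e⁻, Z=40>39); Y³⁺ < La³⁺ (same group, period 5 vs 6).
So the order is V⁵⁺ < Ti⁴⁺ < Zr⁴⁺ < Y³⁺ < La³⁺; the 4th-smallest ion is Y³⁺.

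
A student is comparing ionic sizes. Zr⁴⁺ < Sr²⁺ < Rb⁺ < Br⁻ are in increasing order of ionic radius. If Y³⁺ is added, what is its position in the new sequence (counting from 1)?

2

All of these have 36 electrons (isoelectronic). With the same electron cloud, the ion with the most protons pulls it in tightest. Nuclear charges: Zr⁴⁺ (Z=40), Y³⁺ (Z=39), Sr²⁺ (Z=38), Rb⁺ (Z=37), Br⁻ (Z=35). Highest Z is smallest.
Putting Y³⁺ in gives Zr⁴⁺ < Y³⁺ < Sr²⁺ < Rb⁺ < Br⁻; it lands at slot 2.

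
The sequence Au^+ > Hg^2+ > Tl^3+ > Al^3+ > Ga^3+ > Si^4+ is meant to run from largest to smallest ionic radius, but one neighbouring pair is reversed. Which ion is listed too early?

The pair Al^3+, Ga^3+ is the wrong way round — both in group 13 with the same charge; Al^3+ (period 3) has the smaller radius. All other adjacent pairs agree with periodic trends, so Al^3+ is the misplaced ion.

Al^3+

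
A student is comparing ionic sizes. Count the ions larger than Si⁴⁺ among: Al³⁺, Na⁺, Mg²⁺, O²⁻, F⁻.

5

Isoelectronic series (10 e⁻ each). Size is set by nuclear charge: more protons means a smaller ion. Si⁴⁺ (Z=14), Al³⁺ (Z=13), Mg²⁺ (Z=12), Na⁺ (Z=11), F⁻ (Z=9), O²⁻ (Z=8).
Overall: Si⁴⁺ < Al³⁺ < Mg²⁺ < Na⁺ < F⁻ < O²⁻. Si⁴⁺ has 0 below it and 5 above. Count: 5.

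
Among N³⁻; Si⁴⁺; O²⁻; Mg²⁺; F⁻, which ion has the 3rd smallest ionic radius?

These species are isoelectronic with 10 electrons. The only difference is the number of protons: Si⁴⁺ (Z=14), Mg²⁺ (Z=12), F⁻ (Z=9), O²⁻ (Z=8), N³⁻ (Z=7). The strongest nuclear pull (Si⁴⁺) gives the smallest ion.
Ordering: Si⁴⁺ < Mg²⁺ < F⁻ < O²⁻ < N³⁻. The 3rd smallest is F⁻.

F⁻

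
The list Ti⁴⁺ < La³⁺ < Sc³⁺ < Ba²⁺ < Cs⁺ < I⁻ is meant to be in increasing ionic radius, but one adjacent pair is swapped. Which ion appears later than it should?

Scanning neighbour by neighbour, only La³⁺/Sc³⁺ violates a trend: same group and charge — period 4 sits above period 6, so Sc³⁺ is smaller. That makes Sc³⁺ the one sitting a position late relative to where it belongs.

Sc³⁺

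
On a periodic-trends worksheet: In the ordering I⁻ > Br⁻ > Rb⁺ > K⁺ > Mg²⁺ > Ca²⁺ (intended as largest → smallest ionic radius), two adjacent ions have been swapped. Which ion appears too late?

Ca²⁺

The pair Mg²⁺, Ca²⁺ is the wrong way round — same group and charge — period 3 sits above period 4, so Mg²⁺ is smaller. All other adjacent pairs agree with periodic trends, so Ca²⁺ is the misplaced ion.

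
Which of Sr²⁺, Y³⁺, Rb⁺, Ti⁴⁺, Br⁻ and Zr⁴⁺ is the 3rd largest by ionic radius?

Tabulating Z and e⁻: Ti⁴⁺ has 18 e⁻ (Z=22), Zr⁴⁺ has 36 e⁻ (Z=40), Y³⁺ has 36 e⁻ (Z=39), Sr²⁺ has 36 e⁻ (Z=38), Rb⁺ has 36 e⁻ (Z=37), Br⁻ has 36 e⁻ (Z=35). Ti⁴⁺ < Zr⁴⁺ (same group, 1 shell fewer); Zr⁴⁺ < Y³⁺ (isoelectronic, higher Z=40 is smaller); Y³⁺ < Sr²⁺ (isoelectronic, higher Z=39 is smaller); Sr²⁺ < Rb⁺ (isoelectronic, higher Z=38 is smaller); Rb⁺ < Br⁻ (both 36 e⁻, Z=37>35).
That gives Ti⁴⁺ < Zr⁴⁺ < Y³⁺ < Sr²⁺ < Rb⁺ < Br⁻. From the largest end, number 3 is Sr²⁺.

Sr²⁺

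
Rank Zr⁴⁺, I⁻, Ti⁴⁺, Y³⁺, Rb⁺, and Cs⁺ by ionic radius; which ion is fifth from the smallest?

First list Z and electron count for each: Ti⁴⁺: 18 e⁻, Z=22, Zr⁴⁺: 36 e⁻, Z=40, Y³⁺: 36 e⁻, Z=39, Rb⁺: 36 e⁻, Z=37, Cs⁺: 54 e⁻, Z=55, I⁻: 54 e⁻, Z=53. Ti⁴⁺ < Zr⁴⁺ (same group, 1 shell fewer); Zr⁴⁺ < Y³⁺ (both 36 e⁻, Z=40>39); Y³⁺ < Rb⁺ (both 36 e⁻, Z=39>37); Rb⁺ < Cs⁺ (same group, period 5 vs 6); Cs⁺ < I⁻ (both 54 e⁻, Z=55>53).
So the order is Ti⁴⁺ < Zr⁴⁺ < Y³⁺ < Rb⁺ < Cs⁺ < I⁻; the 5th-smallest ion is Cs⁺.

Cs⁺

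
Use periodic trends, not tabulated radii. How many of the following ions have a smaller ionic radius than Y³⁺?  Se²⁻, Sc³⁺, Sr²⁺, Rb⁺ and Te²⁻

1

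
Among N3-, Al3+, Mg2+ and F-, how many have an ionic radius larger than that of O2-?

1

Isoelectronic series (10 e⁻ each). Size is set by nuclear charge: more protons means a smaller ion. Al3+ (Z=13), Mg2+ (Z=12), F- (Z=9), O2- (Z=8), N3- (Z=7).
Ordering all of them (including O2-) by radius gives Al3+ < Mg2+ < F- < O2- < N3-. So 1 is larger.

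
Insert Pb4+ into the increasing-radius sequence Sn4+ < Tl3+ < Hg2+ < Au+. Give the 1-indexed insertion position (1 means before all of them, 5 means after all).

2

Electron counts and nuclear charges: Sn4+: 46 e⁻, Z=50, Pb4+: 78 e⁻, Z=82, Tl3+: 78 e⁻, Z=81, Hg2+: 78 e⁻, Z=80, Au+: 78 e⁻, Z=79. Sn4+ < Pb4+ (same group, 1 shell fewer); Pb4+ < Tl3+ (both 78 e⁻, Z=82>81); Tl3+ < Hg2+ (both 78 e⁻, Z=81>80); Hg2+ < Au+ (both 78 e⁻, Z=80>79).
Putting Pb4+ in gives Sn4+ < Pb4+ < Tl3+ < Hg2+ < Au+; it lands at slot 2.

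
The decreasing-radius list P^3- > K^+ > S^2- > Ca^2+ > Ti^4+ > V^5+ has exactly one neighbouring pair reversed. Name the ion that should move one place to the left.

Scanning neighbour by neighbour, only K^+/S^2- violates a trend: K^+ and S^2- share 18 electrons; the higher nuclear charge on K (Z=19) contracts it more, so K^+ < S^2-. That makes S^2- the one sitting a position late relative to where it belongs.

S^2-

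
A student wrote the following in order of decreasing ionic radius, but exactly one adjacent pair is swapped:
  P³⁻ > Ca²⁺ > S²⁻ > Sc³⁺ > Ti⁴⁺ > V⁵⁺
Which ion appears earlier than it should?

Ca²⁺

The pair Ca²⁺, S²⁻ is the wrong way round — both have 18 electrons but Z(Ca)=20 > Z(S)=16, so Ca²⁺ should be the smaller of the two. All other adjacent pairs agree with periodic trends, so Ca²⁺ is the misplaced ion.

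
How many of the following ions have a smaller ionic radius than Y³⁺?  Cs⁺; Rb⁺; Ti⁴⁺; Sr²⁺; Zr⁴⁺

2

Ti⁴⁺ (Z=22, 18 e⁻), Zr⁴⁺ (Z=40, 36 e⁻), Y³⁺ (Z=39, 36 e⁻), Sr²⁺ (Z=38, 36 e⁻), Rb⁺ (Z=37, 36 e⁻), Cs⁺ (Z=55, 54 e⁻). Ti⁴⁺ < Zr⁴⁺ (same group, period 4 vs 5); Zr⁴⁺ < Y³⁺ (both 36 e⁻, Z=40>39); Y³⁺ < Sr²⁺ (both 36 e⁻, Z=39>38); Sr²⁺ < Rb⁺ (isoelectronic, higher Z=38 is smaller); Rb⁺ < Cs⁺ (same group, period 5 vs 6).
Overall: Ti⁴⁺ < Zr⁴⁺ < Y³⁺ < Sr²⁺ < Rb⁺ < Cs⁺. Y³⁺ has 2 below it and 3 above. Count: 2.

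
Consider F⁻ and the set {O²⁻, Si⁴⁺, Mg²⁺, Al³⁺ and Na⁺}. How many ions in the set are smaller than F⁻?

4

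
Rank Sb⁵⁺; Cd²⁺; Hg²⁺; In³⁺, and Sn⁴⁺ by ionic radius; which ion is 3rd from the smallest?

Sb⁵⁺ has 46 e⁻ (Z=51), Sn⁴⁺ has 46 e⁻ (Z=50), In³⁺ has 46 e⁻ (Z=49), Cd²⁺ has 46 e⁻ (Z=48), Hg²⁺ has 78 e⁻ (Z=80). Sb⁵⁺ < Sn⁴⁺ (isoelectronic, higher Z=51 is smaller); Sn⁴⁺ < In³⁺ (isoelectronic, higher Z=50 is smaller); In³⁺ < Cd²⁺ (both 46 e⁻, Z=49>48); Cd²⁺ < Hg²⁺ (same group, 1 shell fewer).
Full ascending order: Sb⁵⁺ < Sn⁴⁺ < In³⁺ < Cd²⁺ < Hg²⁺. Counting from the smallest, position 3 is In³⁺.

In³⁺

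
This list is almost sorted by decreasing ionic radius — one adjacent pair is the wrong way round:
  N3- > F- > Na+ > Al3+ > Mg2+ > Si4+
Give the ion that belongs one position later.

Check each adjacent pair. Al3+ and Mg2+ are reversed: Al3+ and Mg2+ share 10 electrons; the higher nuclear charge on Al (Z=13) contracts it more, so Al3+ < Mg2+. No other neighbouring pair contradicts the periodic trends, so Al3+ is the ion listed too early.

Al3+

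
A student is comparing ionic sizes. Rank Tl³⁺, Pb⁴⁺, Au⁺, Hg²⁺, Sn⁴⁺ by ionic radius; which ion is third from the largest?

Tl³⁺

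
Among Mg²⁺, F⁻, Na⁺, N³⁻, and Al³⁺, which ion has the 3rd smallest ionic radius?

These species are isoelectronic with 10 electrons. The only difference is the number of protons: Al³⁺ (Z=13), Mg²⁺ (Z=12), Na⁺ (Z=11), F⁻ (Z=9), N³⁻ (Z=7). The strongest nuclear pull (Al³⁺) gives the smallest ion.
That gives Al³⁺ < Mg²⁺ < Na⁺ < F⁻ < N³⁻. From the smallest end, number 3 is Na⁺.

Na⁺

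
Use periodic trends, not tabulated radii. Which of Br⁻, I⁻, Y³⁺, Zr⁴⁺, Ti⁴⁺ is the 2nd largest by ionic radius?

Br⁻

Ti⁴⁺: 18 e⁻, Z=22, Zr⁴⁺: 36 e⁻, Z=40, Y³⁺: 36 e⁻, Z=39, Br⁻: 36 e⁻, Z=35, I⁻: 54 e⁻, Z=53. Ti⁴⁺ < Zr⁴⁺ (same group, period 4 vs 5); Zr⁴⁺ < Y³⁺ (both 36 e⁻, Z=40>39); Y³⁺ < Br⁻ (isoelectronic, higher Z=39 is smaller); Br⁻ < I⁻ (same group, 1 shell fewer).
Full ascending order: Ti⁴⁺ < Zr⁴⁺ < Y³⁺ < Br⁻ < I⁻. Counting from the largest, position 2 is Br⁻.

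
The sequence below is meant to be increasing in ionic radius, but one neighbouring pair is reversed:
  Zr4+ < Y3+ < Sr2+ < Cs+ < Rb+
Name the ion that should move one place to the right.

Cs+

Scanning neighbour by neighbour, only Cs+/Rb+ violates a trend: Rb+ and Cs+ are in one column with the same charge; the lighter period-5 ion has one fewer shell and is smaller. That makes Cs+ the one sitting a position early relative to where it belongs.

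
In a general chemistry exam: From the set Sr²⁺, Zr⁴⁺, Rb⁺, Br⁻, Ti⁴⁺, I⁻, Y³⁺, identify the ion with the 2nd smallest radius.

Electron counts and nuclear charges: Ti⁴⁺ has 18 e⁻ (Z=22), Zr⁴⁺ has 36 e⁻ (Z=40), Y³⁺ has 36 e⁻ (Z=39), Sr²⁺ has 36 e⁻ (Z=38), Rb⁺ has 36 e⁻ (Z=37), Br⁻ has 36 e⁻ (Z=35), I⁻ has 54 e⁻ (Z=53). Ti⁴⁺ < Zr⁴⁺ (same group, 1 shell fewer); Zr⁴⁺ < Y³⁺ (both 36 e⁻, Z=40>39); Y³⁺ < Sr²⁺ (isoelectronic, higher Z=39 is smaller); Sr²⁺ < Rb⁺ (isoelectronic, higher Z=38 is smaller); Rb⁺ < Br⁻ (isoelectronic, higher Z=37 is smaller); Br⁻ < I⁻ (same group, 1 shell fewer).
Ordering: Ti⁴⁺ < Zr⁴⁺ < Y³⁺ < Sr²⁺ < Rb⁺ < Br⁻ < I⁻. The 2nd smallest is Zr⁴⁺.

Zr⁴⁺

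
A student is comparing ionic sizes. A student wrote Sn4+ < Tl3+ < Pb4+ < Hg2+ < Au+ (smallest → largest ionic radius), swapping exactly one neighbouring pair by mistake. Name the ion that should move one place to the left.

The pair Tl3+, Pb4+ is the wrong way round — Pb4+ and Tl3+ share 78 electrons; the higher nuclear charge on Pb (Z=82) contracts it more, so Pb4+ < Tl3+. All other adjacent pairs agree with periodic trends, so Pb4+ is the misplaced ion.

Pb4+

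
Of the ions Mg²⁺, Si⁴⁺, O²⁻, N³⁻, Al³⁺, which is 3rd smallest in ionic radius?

Mg²⁺

Each ion has 10 electrons. The ranking follows nuclear charge in reverse — greater Z gives a smaller radius. Si⁴⁺ (Z=14), Al³⁺ (Z=13), Mg²⁺ (Z=12), O²⁻ (Z=8), N³⁻ (Z=7).
Ordering: Si⁴⁺ < Al³⁺ < Mg²⁺ < O²⁻ < N³⁻. The 3rd smallest is Mg²⁺.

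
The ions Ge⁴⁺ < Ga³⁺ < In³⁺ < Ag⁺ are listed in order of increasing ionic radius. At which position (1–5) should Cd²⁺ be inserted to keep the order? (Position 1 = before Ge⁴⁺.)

Work out protons and electrons: Ge⁴⁺ has 28 e⁻ (Z=32), Ga³⁺ has 28 e⁻ (Z=31), In³⁺ has 46 e⁻ (Z=49), Cd²⁺ has 46 e⁻ (Z=48), Ag⁺ has 46 e⁻ (Z=47). Ge⁴⁺ < Ga³⁺ (isoelectronic, higher Z=32 is smaller); Ga³⁺ < In³⁺ (same group, period 4 vs 5); In³⁺ < Cd²⁺ (isoelectronic, higher Z=49 is smaller); Cd²⁺ < Ag⁺ (both 46 e⁻, Z=48>47).
With Cd²⁺ included the full order is Ge⁴⁺ < Ga³⁺ < In³⁺ < Cd²⁺ < Ag⁺, so it takes position 4.

4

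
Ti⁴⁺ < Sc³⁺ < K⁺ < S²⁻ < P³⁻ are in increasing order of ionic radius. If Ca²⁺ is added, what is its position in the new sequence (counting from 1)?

Each ion has 18 electrons. The ranking follows nuclear charge in reverse — greater Z gives a smaller radius. Ti⁴⁺ (Z=22), Sc³⁺ (Z=21), Ca²⁺ (Z=20), K⁺ (Z=19), S²⁻ (Z=16), P³⁻ (Z=15).
The complete sequence is Ti⁴⁺ < Sc³⁺ < Ca²⁺ < K⁺ < S²⁻ < P³⁻. Ca²⁺ sits at position 3.

3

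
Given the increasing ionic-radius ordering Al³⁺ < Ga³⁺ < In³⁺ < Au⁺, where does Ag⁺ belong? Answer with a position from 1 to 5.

Tabulating Z and e⁻: Al³⁺: 10 e⁻, Z=13, Ga³⁺: 28 e⁻, Z=31, In³⁺: 46 e⁻, Z=49, Ag⁺: 46 e⁻, Z=47, Au⁺: 78 e⁻, Z=79. Al³⁺ < Ga³⁺ (same group, 1 shell fewer); Ga³⁺ < In³⁺ (same group, period 4 vs 5); In³⁺ < Ag⁺ (isoelectronic, higher Z=49 is smaller); Ag⁺ < Au⁺ (same group, 1 shell fewer).
Merged order: Al³⁺ < Ga³⁺ < In³⁺ < Ag⁺ < Au⁺ — Ag⁺ is number 4.

4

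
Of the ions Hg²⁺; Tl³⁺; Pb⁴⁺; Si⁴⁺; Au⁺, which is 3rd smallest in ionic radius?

Tl³⁺

Electron counts and nuclear charges: Si⁴⁺: 10 e⁻, Z=14, Pb⁴⁺: 78 e⁻, Z=82, Tl³⁺: 78 e⁻, Z=81, Hg²⁺: 78 e⁻, Z=80, Au⁺: 78 e⁻, Z=79. Si⁴⁺ < Pb⁴⁺ (same group, 3 shells fewer); Pb⁴⁺ < Tl³⁺ (isoelectronic, higher Z=82 is smaller); Tl³⁺ < Hg²⁺ (isoelectronic, higher Z=81 is smaller); Hg²⁺ < Au⁺ (isoelectronic, higher Z=80 is smaller).
Ordering: Si⁴⁺ < Pb⁴⁺ < Tl³⁺ < Hg²⁺ < Au⁺. The 3rd smallest is Tl³⁺.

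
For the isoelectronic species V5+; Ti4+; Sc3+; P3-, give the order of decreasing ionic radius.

P3- > Sc3+ > Ti4+ > V5+

Each ion has 18 electrons. The ranking follows nuclear charge in reverse — greater Z gives a smaller radius. V5+ (Z=23), Ti4+ (Z=22), Sc3+ (Z=21), P3- (Z=15).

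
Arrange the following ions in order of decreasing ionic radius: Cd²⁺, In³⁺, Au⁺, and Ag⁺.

Au⁺ > Ag⁺ > Cd²⁺ > In³⁺

Tabulating Z and e⁻: In³⁺: 46 e⁻, Z=49, Cd²⁺: 46 e⁻, Z=48, Ag⁺: 46 e⁻, Z=47, Au⁺: 78 e⁻, Z=79. In³⁺ < Cd²⁺ (isoelectronic, higher Z=49 is smaller); Cd²⁺ < Ag⁺ (both 46 e⁻, Z=48>47); Ag⁺ < Au⁺ (same group, 1 shell fewer).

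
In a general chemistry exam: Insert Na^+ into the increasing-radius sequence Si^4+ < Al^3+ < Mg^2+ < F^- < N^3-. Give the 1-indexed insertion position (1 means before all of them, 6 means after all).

All of these have 10 electrons (isoelectronic). With the same electron cloud, the ion with the most protons pulls it in tightest. Nuclear charges: Si^4+ (Z=14), Al^3+ (Z=13), Mg^2+ (Z=12), Na^+ (Z=11), F^- (Z=9), N^3- (Z=7). Highest Z is smallest.
Putting Na^+ in gives Si^4+ < Al^3+ < Mg^2+ < Na^+ < F^- < N^3-; it lands at slot 4.

4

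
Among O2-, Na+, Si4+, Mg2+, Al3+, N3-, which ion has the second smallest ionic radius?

Each ion has 10 electrons. The ranking follows nuclear charge in reverse — greater Z gives a smaller radius. Si4+ (Z=14), Al3+ (Z=13), Mg2+ (Z=12), Na+ (Z=11), O2- (Z=8), N3- (Z=7).
That gives Si4+ < Al3+ < Mg2+ < Na+ < O2- < N3-. From the smallest end, number 2 is Al3+.

Al3+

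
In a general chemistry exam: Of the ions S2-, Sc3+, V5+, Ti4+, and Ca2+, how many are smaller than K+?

All of these have 18 electrons (isoelectronic). With the same electron cloud, the ion with the most protons pulls it in tightest. Nuclear charges: V5+ (Z=23), Ti4+ (Z=22), Sc3+ (Z=21), Ca2+ (Z=20), K+ (Z=19), S2- (Z=16). Highest Z is smallest.
Overall: V5+ < Ti4+ < Sc3+ < Ca2+ < K+ < S2-. K+ has 4 below it and 1 above. So 4 are smaller.

4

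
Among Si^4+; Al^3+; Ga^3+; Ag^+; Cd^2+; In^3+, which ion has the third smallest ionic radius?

Electron counts and nuclear charges: Si^4+ (Z=14, 10 e⁻), Al^3+ (Z=13, 10 e⁻), Ga^3+ (Z=31, 28 e⁻), In^3+ (Z=49, 46 e⁻), Cd^2+ (Z=48, 46 e⁻), Ag^+ (Z=47, 46 e⁻). Si^4+ < Al^3+ (both 10 e⁻, Z=14>13); Al^3+ < Ga^3+ (same group, period 3 vs 4); Ga^3+ < In^3+ (same group, 1 shell fewer); In^3+ < Cd^2+ (both 46 e⁻, Z=49>48); Cd^2+ < Ag^+ (both 46 e⁻, Z=48>47).
Full ascending order: Si^4+ < Al^3+ < Ga^3+ < In^3+ < Cd^2+ < Ag^+. Counting from the smallest, position 3 is Ga^3+.

Ga^3+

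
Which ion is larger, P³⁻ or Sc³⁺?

Each ion has 18 electrons. The ranking follows nuclear charge in reverse — greater Z gives a smaller radius. Sc³⁺ (Z=21), P³⁻ (Z=15).

P³⁻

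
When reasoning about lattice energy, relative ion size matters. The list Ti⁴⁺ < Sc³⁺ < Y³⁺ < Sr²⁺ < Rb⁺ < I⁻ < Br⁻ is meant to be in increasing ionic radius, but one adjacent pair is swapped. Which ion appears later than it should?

Compare adjacent ions: both in group 17 with the same charge; Br⁻ (period 4) has the smaller radius — yet in this increasing list I⁻ sits before Br⁻. Nothing else is reversed, so Br⁻ should move one place to the left.

Br⁻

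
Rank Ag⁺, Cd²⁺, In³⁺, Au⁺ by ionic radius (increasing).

In³⁺ < Cd²⁺ < Ag⁺ < Au⁺

First list Z and electron count for each: In³⁺: 46 e⁻, Z=49, Cd²⁺: 46 e⁻, Z=48, Ag⁺: 46 e⁻, Z=47, Au⁺: 78 e⁻, Z=79. In³⁺ < Cd²⁺ (both 46 e⁻, Z=49>48); Cd²⁺ < Ag⁺ (both 46 e⁻, Z=48>47); Ag⁺ < Au⁺ (same group, 1 shell fewer).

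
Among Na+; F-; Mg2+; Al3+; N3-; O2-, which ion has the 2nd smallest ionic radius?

All of these have 10 electrons (isoelectronic). With the same electron cloud, the ion with the most protons pulls it in tightest. Nuclear charges: Al3+ (Z=13), Mg2+ (Z=12), Na+ (Z=11), F- (Z=9), O2- (Z=8), N3- (Z=7). Highest Z is smallest.
That gives Al3+ < Mg2+ < Na+ < F- < O2- < N3-. From the smallest end, number 2 is Mg2+.

Mg2+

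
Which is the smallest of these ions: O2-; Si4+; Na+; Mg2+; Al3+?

All of these have 10 electrons (isoelectronic). With the same electron cloud, the ion with the most protons pulls it in tightest. Nuclear charges: Si4+ (Z=14), Al3+ (Z=13), Mg2+ (Z=12), Na+ (Z=11), O2- (Z=8). Highest Z is smallest.

Si4+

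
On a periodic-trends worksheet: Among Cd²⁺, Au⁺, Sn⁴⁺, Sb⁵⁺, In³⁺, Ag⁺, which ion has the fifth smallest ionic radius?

Tabulating Z and e⁻: Sb⁵⁺: 46 e⁻, Z=51, Sn⁴⁺: 46 e⁻, Z=50, In³⁺: 46 e⁻, Z=49, Cd²⁺: 46 e⁻, Z=48, Ag⁺: 46 e⁻, Z=47, Au⁺: 78 e⁻, Z=79. Sb⁵⁺ < Sn⁴⁺ (both 46 e⁻, Z=51>50); Sn⁴⁺ < In³⁺ (isoelectronic, higher Z=50 is smaller); In³⁺ < Cd²⁺ (both 46 e⁻, Z=49>48); Cd²⁺ < Ag⁺ (both 46 e⁻, Z=48>47); Ag⁺ < Au⁺ (same group, period 5 vs 6).
Full ascending order: Sb⁵⁺ < Sn⁴⁺ < In³⁺ < Cd²⁺ < Ag⁺ < Au⁺. Counting from the smallest, position 5 is Ag⁺.

Ag⁺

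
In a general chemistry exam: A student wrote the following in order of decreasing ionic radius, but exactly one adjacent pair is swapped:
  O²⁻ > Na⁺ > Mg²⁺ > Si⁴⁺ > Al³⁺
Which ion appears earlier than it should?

Scanning neighbour by neighbour, only Si⁴⁺/Al³⁺ violates a trend: both have 10 electrons but Z(Si)=14 > Z(Al)=13, so Si⁴⁺ should be the smaller of the two. That makes Si⁴⁺ the one sitting a position early relative to where it belongs.

Si⁴⁺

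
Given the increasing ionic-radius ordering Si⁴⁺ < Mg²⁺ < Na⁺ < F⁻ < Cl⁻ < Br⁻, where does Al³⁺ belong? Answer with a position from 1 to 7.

Tabulating Z and e⁻: Si⁴⁺: 10 e⁻, Z=14, Al³⁺: 10 e⁻, Z=13, Mg²⁺: 10 e⁻, Z=12, Na⁺: 10 e⁻, Z=11, F⁻: 10 e⁻, Z=9, Cl⁻: 18 e⁻, Z=17, Br⁻: 36 e⁻, Z=35. Si⁴⁺ < Al³⁺ (isoelectronic, higher Z=14 is smaller); Al³⁺ < Mg²⁺ (both 10 e⁻, Z=13>12); Mg²⁺ < Na⁺ (isoelectronic, higher Z=12 is smaller); Na⁺ < F⁻ (isoelectronic, higher Z=11 is smaller); F⁻ < Cl⁻ (same group, period 2 vs 3); Cl⁻ < Br⁻ (same group, period 3 vs 4).
Putting Al³⁺ in gives Si⁴⁺ < Al³⁺ < Mg²⁺ < Na⁺ < F⁻ < Cl⁻ < Br⁻; it lands at slot 2.

2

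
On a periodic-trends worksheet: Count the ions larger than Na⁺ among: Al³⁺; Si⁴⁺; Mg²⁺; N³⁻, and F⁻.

Isoelectronic series (10 e⁻ each). Size is set by nuclear charge: more protons means a smaller ion. Si⁴⁺ (Z=14), Al³⁺ (Z=13), Mg²⁺ (Z=12), Na⁺ (Z=11), F⁻ (Z=9), N³⁻ (Z=7).
Placing each against Na⁺: smaller — Si⁴⁺, Al³⁺, Mg²⁺; larger — F⁻, N³⁻. That's 2.

2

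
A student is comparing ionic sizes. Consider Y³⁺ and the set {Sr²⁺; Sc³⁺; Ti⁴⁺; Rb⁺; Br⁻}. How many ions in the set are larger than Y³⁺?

3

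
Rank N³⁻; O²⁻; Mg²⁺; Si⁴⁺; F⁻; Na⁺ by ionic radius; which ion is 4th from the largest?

Na⁺

Each ion has 10 electrons. The ranking follows nuclear charge in reverse — greater Z gives a smaller radius. Si⁴⁺ (Z=14), Mg²⁺ (Z=12), Na⁺ (Z=11), F⁻ (Z=9), O²⁻ (Z=8), N³⁻ (Z=7).
Ordering: Si⁴⁺ < Mg²⁺ < Na⁺ < F⁻ < O²⁻ < N³⁻. The 4th largest is Na⁺.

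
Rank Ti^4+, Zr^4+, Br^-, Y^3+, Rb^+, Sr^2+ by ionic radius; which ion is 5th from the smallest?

Ti^4+ (Z=22, 18 e⁻), Zr^4+ (Z=40, 36 e⁻), Y^3+ (Z=39, 36 e⁻), Sr^2+ (Z=38, 36 e⁻), Rb^+ (Z=37, 36 e⁻), Br^- (Z=35, 36 e⁻). Ti^4+ < Zr^4+ (same group, 1 shell fewer); Zr^4+ < Y^3+ (isoelectronic, higher Z=40 is smaller); Y^3+ < Sr^2+ (both 36 e⁻, Z=39>38); Sr^2+ < Rb^+ (isoelectronic, higher Z=38 is smaller); Rb^+ < Br^- (isoelectronic, higher Z=37 is smaller).
That gives Ti^4+ < Zr^4+ < Y^3+ < Sr^2+ < Rb^+ < Br^-. From the smallest end, number 5 is Rb^+.

Rb^+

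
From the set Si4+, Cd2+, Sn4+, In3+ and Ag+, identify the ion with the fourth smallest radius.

Si4+ (Z=14, 10 e⁻), Sn4+ (Z=50, 46 e⁻), In3+ (Z=49, 46 e⁻), Cd2+ (Z=48, 46 e⁻), Ag+ (Z=47, 46 e⁻). Si4+ < Sn4+ (same group, 2 shells fewer); Sn4+ < In3+ (isoelectronic, higher Z=50 is smaller); In3+ < Cd2+ (both 46 e⁻, Z=49>48); Cd2+ < Ag+ (isoelectronic, higher Z=48 is smaller).
Ordering: Si4+ < Sn4+ < In3+ < Cd2+ < Ag+. The fourth smallest is Cd2+.

Cd2+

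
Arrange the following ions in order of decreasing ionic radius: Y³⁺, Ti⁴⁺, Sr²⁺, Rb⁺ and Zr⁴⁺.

Rb⁺ > Sr²⁺ > Y³⁺ > Zr⁴⁺ > Ti⁴⁺

Work out protons and electrons: Ti⁴⁺ (Z=22, 18 e⁻), Zr⁴⁺ (Z=40, 36 e⁻), Y³⁺ (Z=39, 36 e⁻), Sr²⁺ (Z=38, 36 e⁻), Rb⁺ (Z=37, 36 e⁻). Ti⁴⁺ < Zr⁴⁺ (same group, period 4 vs 5); Zr⁴⁺ < Y³⁺ (isoelectronic, higher Z=40 is smaller); Y³⁺ < Sr²⁺ (both 36 e⁻, Z=39>38); Sr²⁺ < Rb⁺ (isoelectronic, higher Z=38 is smaller).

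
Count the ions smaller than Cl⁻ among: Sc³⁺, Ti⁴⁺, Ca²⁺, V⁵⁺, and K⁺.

5

Isoelectronic series (18 e⁻ each). Size is set by nuclear charge: more protons means a smaller ion. V⁵⁺ (Z=23), Ti⁴⁺ (Z=22), Sc³⁺ (Z=21), Ca²⁺ (Z=20), K⁺ (Z=19), Cl⁻ (Z=17).
Placing each against Cl⁻: smaller — V⁵⁺, Ti⁴⁺, Sc³⁺, Ca²⁺, K⁺; larger — none. So 5 are smaller.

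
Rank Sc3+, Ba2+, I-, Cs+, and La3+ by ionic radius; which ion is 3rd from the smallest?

Tabulating Z and e⁻: Sc3+ has 18 e⁻ (Z=21), La3+ has 54 e⁻ (Z=57), Ba2+ has 54 e⁻ (Z=56), Cs+ has 54 e⁻ (Z=55), I- has 54 e⁻ (Z=53). Sc3+ < La3+ (same group, 2 shells fewer); La3+ < Ba2+ (both 54 e⁻, Z=57>56); Ba2+ < Cs+ (isoelectronic, higher Z=56 is smaller); Cs+ < I- (both 54 e⁻, Z=55>53).
That gives Sc3+ < La3+ < Ba2+ < Cs+ < I-. From the smallest end, number 3 is Ba2+.

Ba2+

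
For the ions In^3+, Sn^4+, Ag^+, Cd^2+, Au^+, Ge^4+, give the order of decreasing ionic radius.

Tabulating Z and e⁻: Ge^4+ has 28 e⁻ (Z=32), Sn^4+ has 46 e⁻ (Z=50), In^3+ has 46 e⁻ (Z=49), Cd^2+ has 46 e⁻ (Z=48), Ag^+ has 46 e⁻ (Z=47), Au^+ has 78 e⁻ (Z=79). Ge^4+ < Sn^4+ (same group, period 4 vs 5); Sn^4+ < In^3+ (both 46 e⁻, Z=50>49); In^3+ < Cd^2+ (isoelectronic, higher Z=49 is smaller); Cd^2+ < Ag^+ (both 46 e⁻, Z=48>47); Ag^+ < Au^+ (same group, period 5 vs 6).

Au^+ > Ag^+ > Cd^2+ > In^3+ > Sn^4+ > Ge^4+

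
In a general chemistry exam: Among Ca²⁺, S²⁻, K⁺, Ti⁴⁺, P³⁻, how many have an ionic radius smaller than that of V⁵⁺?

0

All of these have 18 electrons (isoelectronic). With the same electron cloud, the ion with the most protons pulls it in tightest. Nuclear charges: V⁵⁺ (Z=23), Ti⁴⁺ (Z=22), Ca²⁺ (Z=20), K⁺ (Z=19), S²⁻ (Z=16), P³⁻ (Z=15). Highest Z is smallest.
Placing each against V⁵⁺: smaller — none; larger — Ti⁴⁺, Ca²⁺, K⁺, S²⁻, P³⁻. That's 0.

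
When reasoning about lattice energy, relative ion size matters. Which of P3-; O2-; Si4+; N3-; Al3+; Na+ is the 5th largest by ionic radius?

Tabulating Z and e⁻: Si4+: 10 e⁻, Z=14, Al3+: 10 e⁻, Z=13, Na+: 10 e⁻, Z=11, O2-: 10 e⁻, Z=8, N3-: 10 e⁻, Z=7, P3-: 18 e⁻, Z=15. Si4+ < Al3+ (isoelectronic, higher Z=14 is smaller); Al3+ < Na+ (isoelectronic, higher Z=13 is smaller); Na+ < O2- (both 10 e⁻, Z=11>8); O2- < N3- (both 10 e⁻, Z=8>7); N3- < P3- (same group, period 2 vs 3).
Ordering: Si4+ < Al3+ < Na+ < O2- < N3- < P3-. The 5th largest is Al3+.

Al3+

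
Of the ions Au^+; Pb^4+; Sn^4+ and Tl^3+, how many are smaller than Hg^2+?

Work out protons and electrons: Sn^4+ (Z=50, 46 e⁻), Pb^4+ (Z=82, 78 e⁻), Tl^3+ (Z=81, 78 e⁻), Hg^2+ (Z=80, 78 e⁻), Au^+ (Z=79, 78 e⁻). Sn^4+ < Pb^4+ (same group, 1 shell fewer); Pb^4+ < Tl^3+ (both 78 e⁻, Z=82>81); Tl^3+ < Hg^2+ (isoelectronic, higher Z=81 is smaller); Hg^2+ < Au^+ (both 78 e⁻, Z=80>79).
Placing each against Hg^2+: smaller — Sn^4+, Pb^4+, Tl^3+; larger — Au^+. That's 3.

3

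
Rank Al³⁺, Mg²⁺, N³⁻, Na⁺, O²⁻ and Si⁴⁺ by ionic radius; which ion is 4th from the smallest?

Na⁺

These species are isoelectronic with 10 electrons. The only difference is the number of protons: Si⁴⁺ (Z=14), Al³⁺ (Z=13), Mg²⁺ (Z=12), Na⁺ (Z=11), O²⁻ (Z=8), N³⁻ (Z=7). The strongest nuclear pull (Si⁴⁺) gives the smallest ion.
So the order is Si⁴⁺ < Al³⁺ < Mg²⁺ < Na⁺ < O²⁻ < N³⁻; the 4th-smallest ion is Na⁺.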